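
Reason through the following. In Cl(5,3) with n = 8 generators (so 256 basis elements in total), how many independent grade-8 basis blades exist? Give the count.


Number of grade-k basis blades in Cl(p,q) with n = p + q is C(n, k).
n = 5 + 3 = 8
C(8, 8) = 8! / (8! * 0!)
= 40320 / (40320 * 1)
= 1


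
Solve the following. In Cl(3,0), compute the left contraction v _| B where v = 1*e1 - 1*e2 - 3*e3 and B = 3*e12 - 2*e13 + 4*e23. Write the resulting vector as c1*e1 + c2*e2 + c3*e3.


Left contraction v _| B = <vB>_1 (grade-1 part of the geometric product vB).
Using e1_|e12 = e2, e2_|e12 = -e1, e1_|e13 = e3, e3_|e13 = -e1, e2_|e23 = e3, e3_|e23 = -e2:
e1 coeff: -v2*b12 - v3*b13 = -(-1)*(3) - (-3)*(-2) = -3
e2 coeff: v1*b12 - v3*b23 = (1)*(3) - (-3)*(4) = 15
e3 coeff: v1*b13 + v2*b23 = (1)*(-2) + (-1)*(4) = -6
v _| B = -3*e1 + 15*e2 - 6*e3


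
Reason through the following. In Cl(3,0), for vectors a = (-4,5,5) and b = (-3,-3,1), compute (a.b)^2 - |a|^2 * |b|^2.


a . b = (-4)*(-3) + 5*(-3) + 5*1
= 12 + (-15) + 5 = 2
|a|^2 = (-4)^2 + 5^2 + 5^2 = 66
|b|^2 = (-3)^2 + (-3)^2 + 1^2 = 19
(a.b)^2 = 2^2 = 4
|a|^2 * |b|^2 = 66 * 19 = 1254
Result = 4 - 1254 = -1250


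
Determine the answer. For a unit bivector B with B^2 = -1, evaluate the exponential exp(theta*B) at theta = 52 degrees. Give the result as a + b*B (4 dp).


For a unit bivector B with B^2 = -1, the exponential series gives
e^(theta*B) = cos(theta) + sin(theta)*B (the GA analogue of Euler's formula).
theta = 52 degrees = 0.907571 rad
cos(52 deg) = 0.6157
sin(52 deg) = 0.7880
exp(theta*B) = 0.6157 + 0.7880*B


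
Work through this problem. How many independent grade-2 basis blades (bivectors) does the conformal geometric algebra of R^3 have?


The conformal model of R^3 uses Cl(4,1) with m = 3 + 2 = 5 generators.
Number of grade-2 blades = C(m, 2) = C(5, 2)
= 5*4/2 = 10


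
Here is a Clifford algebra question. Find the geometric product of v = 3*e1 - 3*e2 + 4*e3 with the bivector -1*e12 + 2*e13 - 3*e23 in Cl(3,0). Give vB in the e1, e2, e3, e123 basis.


vB has grade-1 (vector) and grade-3 (trivector) parts: vB = (v _| B) + (v ^ B).
Vector part <vB>_1:
  e1: -v2*b12 - v3*b13 = -(-3)*(-1) - (4)*(2) = -11
  e2: v1*b12 - v3*b23 = (3)*(-1) - (4)*(-3) = 9
  e3: v1*b13 + v2*b23 = (3)*(2) + (-3)*(-3) = 15
Trivector part <vB>_3:
  e123: v1*b23 - v2*b13 + v3*b12 = (3)*(-3) - (-3)*(2) + (4)*(-1) = -7
vB = -11*e1 + 9*e2 + 15*e3 - 7*e123


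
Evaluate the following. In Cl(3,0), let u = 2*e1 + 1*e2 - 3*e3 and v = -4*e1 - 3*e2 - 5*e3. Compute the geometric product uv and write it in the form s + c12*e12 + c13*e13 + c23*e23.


In Cl(3,0): e_i^2 = 1, e_ie_j = -e_je_i for i != j.
Scalar part = u . v = 2*(-4) + 1*(-3) + (-3)*(-5)
= -8 + (-3) + 15 = 4
e12 coeff = 2*(-3) - 1*(-4) = -6 - (-4) = -2
e13 coeff = 2*(-5) - (-3)*(-4) = -10 - 12 = -22
e23 coeff = 1*(-5) - (-3)*(-3) = -5 - 9 = -14
uv = 4 - 2*e12 - 22*e13 - 14*e23


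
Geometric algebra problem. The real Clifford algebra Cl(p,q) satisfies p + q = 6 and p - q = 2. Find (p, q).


We need p + q = 6 and p - q = 2.
Adding: 2p = 6 + 2 = 8, so p = 4.
Then q = 6 - 4 = 2.
(p, q) = (4, 2)


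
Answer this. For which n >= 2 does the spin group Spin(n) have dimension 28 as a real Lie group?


dim Spin(n) = dim so(n) = n(n-1)/2.
Solve n(n-1)/2 = 28, i.e. n^2 - n - 56 = 0.
Discriminant = 1 + 8*28 = 225
n = (1 + sqrt(225))/2 = (1 + 15)/2 = 8


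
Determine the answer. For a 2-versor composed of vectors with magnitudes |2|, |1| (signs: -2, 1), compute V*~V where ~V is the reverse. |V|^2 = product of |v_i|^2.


Each vector v_i has |v_i|^2 = s_i^2
Squared scales: (-2)^2 = 4, 1^2 = 1
|V|^2 = 4 * 1
= 4


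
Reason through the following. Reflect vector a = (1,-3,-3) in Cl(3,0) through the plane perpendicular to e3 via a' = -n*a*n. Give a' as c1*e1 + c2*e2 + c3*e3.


Reflection formula: a' = -n*a*n, with n = e3 (unit vector, n^2 = 1).
For reflection through hyperplane perp to e3:
The component along e3 flips sign, others stay.
a = (1, -3, -3)
a' = (1, -3, 3)
a' = 1*e1 - 3*e2 + 3*e3


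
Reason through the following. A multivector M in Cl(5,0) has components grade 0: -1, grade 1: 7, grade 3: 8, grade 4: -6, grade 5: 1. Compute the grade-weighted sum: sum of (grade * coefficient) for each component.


Grade-weighted sum = sum of grade_k * coefficient_k
0*(-1) = 0
1*7 = 7
3*8 = 24
4*(-6) = -24
5*1 = 5
Total = 0 + 7 + 24 + (-24) + 5 = 12


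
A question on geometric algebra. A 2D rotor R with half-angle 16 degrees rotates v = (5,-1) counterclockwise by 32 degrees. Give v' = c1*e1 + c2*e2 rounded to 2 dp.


Rotor R = cos(16deg) - sin(16deg)*e12
Rotation angle theta = 2 * 16 = 32 degrees
v' = R*v*~R rotates v by theta.
cos(32deg) = 0.8480, sin(32deg) = 0.5299
v'_1 = 5*cos(32deg) - (-1)*sin(32deg)
= 5*0.8480 - (-1)*0.5299
= 4.77
v'_2 = 5*sin(32deg) + (-1)*cos(32deg)
= 5*0.5299 + (-1)*0.8480
= 1.80
v' = 4.77*e1 + 1.80*e2


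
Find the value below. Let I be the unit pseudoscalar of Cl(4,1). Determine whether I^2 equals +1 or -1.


The pseudoscalar I = e1...e_n (product of all n generators) of Cl(p,q) satisfies I^2 = (-1)^(q + n(n-1)/2).
p = 4, q = 1, n = p + q = 5
n(n-1)/2 = 5 * 4 / 2 = 10
Exponent = q + n(n-1)/2 = 1 + 10 = 11
I^2 = (-1)^11 = -1


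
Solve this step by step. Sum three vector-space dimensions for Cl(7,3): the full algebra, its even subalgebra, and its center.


n = 7 + 3 = 10
Total dim = 2^10 = 1024
Even subalgebra dim = 2^9 = 512
n is even, so center dim = 1
Sum = 1024 + 512 + 1 = 1537


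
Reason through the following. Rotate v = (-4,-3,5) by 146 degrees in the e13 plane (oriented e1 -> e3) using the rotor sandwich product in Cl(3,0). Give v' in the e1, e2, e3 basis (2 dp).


Rotor R = cos(73deg) - sin(73deg)*e13
Rotation angle theta = 2 * 73 = 146 degrees in the e13 plane (e1 -> e3).
The component perpendicular to the plane (e2) is invariant: v'_2 = v2 = -3.00
cos(146deg) = -0.8290, sin(146deg) = 0.5592
v'_1 = v1*cos(theta) - v3*sin(theta) = -4*(-0.8290) - 5*0.5592 = 0.52
v'_3 = v1*sin(theta) + v3*cos(theta) = -4*0.5592 + 5*(-0.8290) = -6.38
v' = 0.52*e1 - 3.00*e2 - 6.38*e3


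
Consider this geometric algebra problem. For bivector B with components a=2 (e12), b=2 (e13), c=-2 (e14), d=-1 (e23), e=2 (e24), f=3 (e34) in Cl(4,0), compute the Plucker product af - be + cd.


Plucker relation: af - be + cd
a*f = 2*3 = 6
b*e = 2*2 = 4
c*d = (-2)*(-1) = 2
af - be + cd = 6 - 4 + 2
= 4


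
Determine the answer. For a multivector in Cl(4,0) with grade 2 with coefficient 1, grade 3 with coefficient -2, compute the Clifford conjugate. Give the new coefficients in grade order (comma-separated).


Clifford conjugate sign for grade k: (-1)^(k(k+1)/2)
Grade 2: (-1)^(2*3/2) = (-1)^3 = -1, coeff 1 -> -1
Grade 3: (-1)^(3*4/2) = (-1)^6 = 1, coeff -2 -> -2
Conjugated coefficients: -1, -2


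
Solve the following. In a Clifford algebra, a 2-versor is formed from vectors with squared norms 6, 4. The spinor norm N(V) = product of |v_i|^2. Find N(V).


Spinor norm N(V) = |v1|^2 * |v2|^2 * ... * |v2|^2
= 6 * 4
Running product: 6, 24
N(V) = 24


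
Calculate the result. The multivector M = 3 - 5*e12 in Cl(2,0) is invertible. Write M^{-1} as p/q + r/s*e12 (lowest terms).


M = 3 - 5*e12, where e12^2 = -1.
Since M commutes with its reverse ~M = a - b*e12, M * ~M = a^2 - b^2*e12^2 = a^2 + b^2.
So M^{-1} = ~M / (a^2 + b^2) = (a - b*e12)/(a^2 + b^2).
a^2 + b^2 = 9 + 25 = 34
Scalar part = 3/34 = 3/34
Bivector coeff = 5/34 = 5/34
M^{-1} = 3/34 + 5/34*e12


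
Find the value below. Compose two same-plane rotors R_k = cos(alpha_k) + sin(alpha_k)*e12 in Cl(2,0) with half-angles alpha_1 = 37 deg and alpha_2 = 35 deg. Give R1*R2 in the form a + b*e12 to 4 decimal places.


Same-plane rotors commute and their half-angles add:
R1*R2 = cos(a1 + a2) + sin(a1 + a2)*e12.
a1 + a2 = 37 + 35 = 72 deg
cos(72 deg) = 0.3090
sin(72 deg) = 0.9511
R1*R2 = 0.3090 + 0.9511*e12


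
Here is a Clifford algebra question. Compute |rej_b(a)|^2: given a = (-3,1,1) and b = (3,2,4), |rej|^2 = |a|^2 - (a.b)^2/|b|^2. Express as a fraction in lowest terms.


|a|^2 = (-3)^2 + 1^2 + 1^2 = 11
|b|^2 = 3^2 + 2^2 + 4^2 = 29
a . b = (-3)*3 + 1*2 + 1*4 = -3
(a.b)^2 = (-3)^2 = 9
|rej|^2 = 11 - 9/29
= (319 - 9)/29
= 310/29
In lowest terms: 310/29


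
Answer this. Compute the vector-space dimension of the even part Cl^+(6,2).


Even subalgebra dimension = 2^(n-1)
n = 6 + 2 = 8
2^(8 - 1) = 2^7 = 128
Verification: sum of C(8,k) for even k = 1 + 28 + 70 + 28 + 1 = 128
Result = 128


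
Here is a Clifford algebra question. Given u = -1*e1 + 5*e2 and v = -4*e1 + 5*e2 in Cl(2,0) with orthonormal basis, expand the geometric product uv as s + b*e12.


Expand: (-1*e1 + 5*e2)(-4*e1 + 5*e2)
= (-1)*(-4)*e1e1 + (-1)*5*e1e2 + 5*(-4)*e2e1 + 5*5*e2e2
Using e1^2 = e2^2 = 1, e2e1 = -e1e2:
Scalar part s = (-1)*(-4) + 5*5 = 4 + 25 = 29
Bivector part b = (-1)*5 - 5*(-4) = -5 - (-20) = 15
uv = 29 + 15*e12


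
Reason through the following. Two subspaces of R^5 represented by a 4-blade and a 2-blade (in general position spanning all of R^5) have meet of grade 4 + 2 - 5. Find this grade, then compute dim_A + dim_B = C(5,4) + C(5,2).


Meet grade = grade(A) + grade(B) - n
= 4 + 2 - 5 = 1
C(5,4) = 5
C(5,2) = 10
dim_A + dim_B = 5 + 10 = 15


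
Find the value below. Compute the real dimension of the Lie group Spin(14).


Spin(n) double-covers SO(n); both have Lie algebra so(n) of dimension n(n-1)/2.
n = 14
n(n-1) = 14 * 13 = 182
dim Spin(14) = 182/2 = 91


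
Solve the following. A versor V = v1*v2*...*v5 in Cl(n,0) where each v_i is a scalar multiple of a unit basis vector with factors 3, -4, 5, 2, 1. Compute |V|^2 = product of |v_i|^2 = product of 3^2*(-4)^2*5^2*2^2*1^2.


Each vector v_i has |v_i|^2 = s_i^2
Squared scales: 3^2 = 9, (-4)^2 = 16, 5^2 = 25, 2^2 = 4, 1^2 = 1
|V|^2 = 9 * 16 * 25 * 4 * 1
= 14400


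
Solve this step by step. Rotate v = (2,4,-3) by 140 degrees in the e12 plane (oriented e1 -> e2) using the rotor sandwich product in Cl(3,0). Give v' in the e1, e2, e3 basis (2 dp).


Rotor R = cos(70deg) - sin(70deg)*e12
Rotation angle theta = 2 * 70 = 140 degrees in the e12 plane (e1 -> e2).
The component perpendicular to the plane (e3) is invariant: v'_3 = v3 = -3.00
cos(140deg) = -0.7660, sin(140deg) = 0.6428
v'_1 = v1*cos(theta) - v2*sin(theta) = 2*(-0.7660) - 4*0.6428 = -4.10
v'_2 = v1*sin(theta) + v2*cos(theta) = 2*0.6428 + 4*(-0.7660) = -1.78
v' = -4.10*e1 - 1.78*e2 - 3.00*e3


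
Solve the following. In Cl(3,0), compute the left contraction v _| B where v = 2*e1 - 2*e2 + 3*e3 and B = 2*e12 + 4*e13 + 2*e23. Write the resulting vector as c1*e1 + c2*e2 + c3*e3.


Left contraction v _| B = <vB>_1 (grade-1 part of the geometric product vB).
Using e1_|e12 = e2, e2_|e12 = -e1, e1_|e13 = e3, e3_|e13 = -e1, e2_|e23 = e3, e3_|e23 = -e2:
e1 coeff: -v2*b12 - v3*b13 = -(-2)*(2) - (3)*(4) = -8
e2 coeff: v1*b12 - v3*b23 = (2)*(2) - (3)*(2) = -2
e3 coeff: v1*b13 + v2*b23 = (2)*(4) + (-2)*(2) = 4
v _| B = -8*e1 - 2*e2 + 4*e3


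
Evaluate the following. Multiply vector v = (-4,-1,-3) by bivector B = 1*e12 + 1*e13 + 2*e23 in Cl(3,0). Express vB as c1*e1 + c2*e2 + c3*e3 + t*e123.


vB has grade-1 (vector) and grade-3 (trivector) parts: vB = (v _| B) + (v ^ B).
Vector part <vB>_1:
  e1: -v2*b12 - v3*b13 = -(-1)*(1) - (-3)*(1) = 4
  e2: v1*b12 - v3*b23 = (-4)*(1) - (-3)*(2) = 2
  e3: v1*b13 + v2*b23 = (-4)*(1) + (-1)*(2) = -6
Trivector part <vB>_3:
  e123: v1*b23 - v2*b13 + v3*b12 = (-4)*(2) - (-1)*(1) + (-3)*(1) = -10
vB = 4*e1 + 2*e2 - 6*e3 - 10*e123


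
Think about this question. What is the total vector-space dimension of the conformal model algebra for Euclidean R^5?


The conformal model of R^5 uses Cl(6,1): the 5 Euclidean generators plus two extra orthogonal generators e+ (e+^2 = +1) and e- (e-^2 = -1), from which the null vectors e0, einf are built.
Number of generators m = 5 + 2 = 7.
dim Cl(p,q) = 2^m = 2^7 = 128


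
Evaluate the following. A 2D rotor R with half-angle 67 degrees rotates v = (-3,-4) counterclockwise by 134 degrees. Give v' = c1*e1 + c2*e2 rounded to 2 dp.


Rotor R = cos(67deg) - sin(67deg)*e12
Rotation angle theta = 2 * 67 = 134 degrees
v' = R*v*~R rotates v by theta.
cos(134deg) = -0.6947, sin(134deg) = 0.7193
v'_1 = -3*cos(134deg) - (-4)*sin(134deg)
= -3*(-0.6947) - (-4)*0.7193
= 4.96
v'_2 = -3*sin(134deg) + (-4)*cos(134deg)
= -3*0.7193 + (-4)*(-0.6947)
= 0.62
v' = 4.96*e1 + 0.62*e2


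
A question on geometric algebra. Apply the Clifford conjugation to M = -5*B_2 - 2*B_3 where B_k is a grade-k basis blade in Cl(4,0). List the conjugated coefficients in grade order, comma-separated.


Clifford conjugate sign for grade k: (-1)^(k(k+1)/2)
Grade 2: (-1)^(2*3/2) = (-1)^3 = -1, coeff -5 -> 5
Grade 3: (-1)^(3*4/2) = (-1)^6 = 1, coeff -2 -> -2
Conjugated coefficients: 5, -2


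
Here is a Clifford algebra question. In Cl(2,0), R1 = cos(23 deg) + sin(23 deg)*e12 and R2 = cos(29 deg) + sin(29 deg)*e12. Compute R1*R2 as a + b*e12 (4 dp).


Same-plane rotors commute and their half-angles add:
R1*R2 = cos(a1 + a2) + sin(a1 + a2)*e12.
a1 + a2 = 23 + 29 = 52 deg
cos(52 deg) = 0.6157
sin(52 deg) = 0.7880
R1*R2 = 0.6157 + 0.7880*e12


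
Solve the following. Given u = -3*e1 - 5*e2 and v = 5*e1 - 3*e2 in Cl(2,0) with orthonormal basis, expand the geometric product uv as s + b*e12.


Expand: (-3*e1 - 5*e2)(5*e1 - 3*e2)
= (-3)*5*e1e1 + (-3)*(-3)*e1e2 + (-5)*5*e2e1 + (-5)*(-3)*e2e2
Using e1^2 = e2^2 = 1, e2e1 = -e1e2:
Scalar part s = (-3)*5 + (-5)*(-3) = -15 + 15 = 0
Bivector part b = (-3)*(-3) - (-5)*5 = 9 - (-25) = 34
uv = 0 + 34*e12


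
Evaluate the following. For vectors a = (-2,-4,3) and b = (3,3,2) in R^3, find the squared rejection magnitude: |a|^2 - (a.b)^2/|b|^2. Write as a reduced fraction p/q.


|a|^2 = (-2)^2 + (-4)^2 + 3^2 = 29
|b|^2 = 3^2 + 3^2 + 2^2 = 22
a . b = (-2)*3 + (-4)*3 + 3*2 = -12
(a.b)^2 = (-12)^2 = 144
|rej|^2 = 29 - 144/22
= (638 - 144)/22
= 494/22
In lowest terms: 247/11


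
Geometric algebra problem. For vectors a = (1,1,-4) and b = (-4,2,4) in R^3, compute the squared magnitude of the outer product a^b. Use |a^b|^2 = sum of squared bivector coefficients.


a wedge b = (a1*b2 - a2*b1)*e12 + (a1*b3 - a3*b1)*e13 + (a2*b3 - a3*b2)*e23
e12 coeff: 1*2 - 1*(-4) = 2 - (-4) = 6
e13 coeff: 1*4 - (-4)*(-4) = 4 - 16 = -12
e23 coeff: 1*4 - (-4)*2 = 4 - (-8) = 12
|a wedge b|^2 = 6^2 + (-12)^2 + 12^2
= 36 + 144 + 144
= 324


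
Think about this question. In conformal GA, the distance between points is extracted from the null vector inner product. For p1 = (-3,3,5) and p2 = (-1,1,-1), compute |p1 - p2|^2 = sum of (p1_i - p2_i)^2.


p1 - p2 = (-2, 2, 6)
|p1 - p2|^2 = (-2)^2 + 2^2 + 6^2
= 4 + 4 + 36
= 44


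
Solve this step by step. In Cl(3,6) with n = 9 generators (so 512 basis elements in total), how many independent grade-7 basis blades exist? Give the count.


Number of grade-k basis blades in Cl(p,q) with n = p + q is C(n, k).
n = 3 + 6 = 9
C(9, 7) = 9! / (7! * 2!)
= 362880 / (5040 * 2)
= 36


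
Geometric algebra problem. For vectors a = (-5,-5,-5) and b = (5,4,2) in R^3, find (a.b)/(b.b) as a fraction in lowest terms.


Projection coefficient = (a . b) / (b . b)
a . b = (-5)*5 + (-5)*4 + (-5)*2
= -25 + (-20) + (-10) = -55
b . b = 5^2 + 4^2 + 2^2
= 25 + 16 + 4 = 45
Coefficient = -55/45
In lowest terms: -11/9


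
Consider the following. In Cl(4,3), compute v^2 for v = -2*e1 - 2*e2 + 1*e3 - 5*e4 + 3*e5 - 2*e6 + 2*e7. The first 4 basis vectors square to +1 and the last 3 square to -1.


v^2 = sum of c_i^2 * e_i^2
Positive signature terms (e_i^2 = +1): (-2)^2 + (-2)^2 + 1^2 + (-5)^2 = 34
Negative signature terms (e_j^2 = -1): 3^2 + (-2)^2 + 2^2 = 17
v^2 = 34 - 17 = 17


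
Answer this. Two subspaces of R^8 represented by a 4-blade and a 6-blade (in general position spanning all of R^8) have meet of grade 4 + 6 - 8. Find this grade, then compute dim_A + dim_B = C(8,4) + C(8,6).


Meet grade = grade(A) + grade(B) - n
= 4 + 6 - 8 = 2
C(8,4) = 70
C(8,6) = 28
dim_A + dim_B = 70 + 28 = 98


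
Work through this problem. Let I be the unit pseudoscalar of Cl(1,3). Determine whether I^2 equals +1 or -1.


The pseudoscalar I = e1...e_n (product of all n generators) of Cl(p,q) satisfies I^2 = (-1)^(q + n(n-1)/2).
p = 1, q = 3, n = p + q = 4
n(n-1)/2 = 4 * 3 / 2 = 6
Exponent = q + n(n-1)/2 = 3 + 6 = 9
I^2 = (-1)^9 = -1


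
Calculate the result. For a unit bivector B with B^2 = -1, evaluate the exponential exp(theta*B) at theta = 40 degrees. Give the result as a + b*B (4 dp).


For a unit bivector B with B^2 = -1, the exponential series gives
e^(theta*B) = cos(theta) + sin(theta)*B (the GA analogue of Euler's formula).
theta = 40 degrees = 0.698132 rad
cos(40 deg) = 0.7660
sin(40 deg) = 0.6428
exp(theta*B) = 0.7660 + 0.6428*B


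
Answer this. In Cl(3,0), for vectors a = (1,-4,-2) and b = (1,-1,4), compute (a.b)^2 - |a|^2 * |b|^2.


a . b = 1*1 + (-4)*(-1) + (-2)*4
= 1 + 4 + (-8) = -3
|a|^2 = 1^2 + (-4)^2 + (-2)^2 = 21
|b|^2 = 1^2 + (-1)^2 + 4^2 = 18
(a.b)^2 = (-3)^2 = 9
|a|^2 * |b|^2 = 21 * 18 = 378
Result = 9 - 378 = -369


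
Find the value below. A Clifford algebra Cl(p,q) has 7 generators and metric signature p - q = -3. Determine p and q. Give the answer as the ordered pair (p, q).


We need p + q = 7 and p - q = -3.
Adding: 2p = 7 + (-3) = 4, so p = 2.
Then q = 7 - 2 = 5.
(p, q) = (2, 5)


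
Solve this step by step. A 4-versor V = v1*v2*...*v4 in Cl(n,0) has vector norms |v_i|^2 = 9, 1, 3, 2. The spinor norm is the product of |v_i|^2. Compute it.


Spinor norm N(V) = |v1|^2 * |v2|^2 * ... * |v4|^2
= 9 * 1 * 3 * 2
Running product: 9, 9, 27, 54
N(V) = 54


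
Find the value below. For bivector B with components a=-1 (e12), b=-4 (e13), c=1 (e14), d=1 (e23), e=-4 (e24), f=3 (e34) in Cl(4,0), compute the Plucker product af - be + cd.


Plucker relation: af - be + cd
a*f = (-1)*3 = -3
b*e = (-4)*(-4) = 16
c*d = 1*1 = 1
af - be + cd = -3 - 16 + 1
= -18


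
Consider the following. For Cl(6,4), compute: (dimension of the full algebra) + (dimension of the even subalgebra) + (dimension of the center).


n = 6 + 4 = 10
Total dim = 2^10 = 1024
Even subalgebra dim = 2^9 = 512
n is even, so center dim = 1
Sum = 1024 + 512 + 1 = 1537


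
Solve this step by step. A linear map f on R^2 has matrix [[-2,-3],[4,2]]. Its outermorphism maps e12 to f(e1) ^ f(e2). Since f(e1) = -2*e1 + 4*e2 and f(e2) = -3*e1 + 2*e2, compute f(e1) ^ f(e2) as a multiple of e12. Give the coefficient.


The outermorphism of a linear map f sends e1^e2 to f(e1)^f(e2).
f(e1) = -2*e1 + 4*e2
f(e2) = -3*e1 + 2*e2
f(e1) ^ f(e2) = (-2*e1 + 4*e2) ^ (-3*e1 + 2*e2)
= (-2)*2*e12 + 4*(-3)*e21
= (-4 - (-12))*e12
= 8*e12
Coefficient = 8


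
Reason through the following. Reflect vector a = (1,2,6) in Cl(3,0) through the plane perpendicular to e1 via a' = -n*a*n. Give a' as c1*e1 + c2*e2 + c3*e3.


Reflection formula: a' = -n*a*n, with n = e1 (unit vector, n^2 = 1).
For reflection through hyperplane perp to e1:
The component along e1 flips sign, others stay.
a = (1, 2, 6)
a' = (-1, 2, 6)
a' = -1*e1 + 2*e2 + 6*e3


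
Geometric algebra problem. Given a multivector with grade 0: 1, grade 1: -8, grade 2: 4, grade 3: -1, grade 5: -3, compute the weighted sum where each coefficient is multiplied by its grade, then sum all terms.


Grade-weighted sum = sum of grade_k * coefficient_k
0*1 = 0
1*(-8) = -8
2*4 = 8
3*(-1) = -3
5*(-3) = -15
Total = 0 + (-8) + 8 + (-3) + (-15) = -18


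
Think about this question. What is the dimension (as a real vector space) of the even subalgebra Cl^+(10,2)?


Even subalgebra dimension = 2^(n-1)
n = 10 + 2 = 12
2^(12 - 1) = 2^11 = 2048
Verification: sum of C(12,k) for even k = 1 + 66 + 495 + 924 + 495 + 66 + 1 = 2048
Result = 2048


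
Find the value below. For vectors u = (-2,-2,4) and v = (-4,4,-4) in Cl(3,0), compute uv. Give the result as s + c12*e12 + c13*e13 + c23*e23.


In Cl(3,0): e_i^2 = 1, e_ie_j = -e_je_i for i != j.
Scalar part = u . v = (-2)*(-4) + (-2)*4 + 4*(-4)
= 8 + (-8) + (-16) = -16
e12 coeff = (-2)*4 - (-2)*(-4) = -8 - 8 = -16
e13 coeff = (-2)*(-4) - 4*(-4) = 8 - (-16) = 24
e23 coeff = (-2)*(-4) - 4*4 = 8 - 16 = -8
uv = -16 - 16*e12 + 24*e13 - 8*e23


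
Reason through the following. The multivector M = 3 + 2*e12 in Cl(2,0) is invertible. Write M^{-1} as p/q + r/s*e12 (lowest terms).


M = 3 + 2*e12, where e12^2 = -1.
Since M commutes with its reverse ~M = a - b*e12, M * ~M = a^2 - b^2*e12^2 = a^2 + b^2.
So M^{-1} = ~M / (a^2 + b^2) = (a - b*e12)/(a^2 + b^2).
a^2 + b^2 = 9 + 4 = 13
Scalar part = 3/13 = 3/13
Bivector coeff = -2/13 = -2/13
M^{-1} = 3/13 - 2/13*e12


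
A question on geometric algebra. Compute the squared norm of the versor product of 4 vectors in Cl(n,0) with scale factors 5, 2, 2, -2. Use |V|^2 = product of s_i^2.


Each vector v_i has |v_i|^2 = s_i^2
Squared scales: 5^2 = 25, 2^2 = 4, 2^2 = 4, (-2)^2 = 4
|V|^2 = 25 * 4 * 4 * 4
= 1600


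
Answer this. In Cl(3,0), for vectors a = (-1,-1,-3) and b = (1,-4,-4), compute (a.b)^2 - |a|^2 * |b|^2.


a . b = (-1)*1 + (-1)*(-4) + (-3)*(-4)
= -1 + 4 + 12 = 15
|a|^2 = (-1)^2 + (-1)^2 + (-3)^2 = 11
|b|^2 = 1^2 + (-4)^2 + (-4)^2 = 33
(a.b)^2 = 15^2 = 225
|a|^2 * |b|^2 = 11 * 33 = 363
Result = 225 - 363 = -138


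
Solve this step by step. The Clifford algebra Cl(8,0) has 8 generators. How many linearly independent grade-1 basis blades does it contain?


Number of grade-k basis blades in Cl(p,q) with n = p + q is C(n, k).
n = 8 + 0 = 8
C(8, 1) = 8! / (1! * 7!)
= 40320 / (1 * 5040)
= 8


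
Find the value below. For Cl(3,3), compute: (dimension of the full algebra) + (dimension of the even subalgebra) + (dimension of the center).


n = 3 + 3 = 6
Total dim = 2^6 = 64
Even subalgebra dim = 2^5 = 32
n is even, so center dim = 1
Sum = 64 + 32 + 1 = 97


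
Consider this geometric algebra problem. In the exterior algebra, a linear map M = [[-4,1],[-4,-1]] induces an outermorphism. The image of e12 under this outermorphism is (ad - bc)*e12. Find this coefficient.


The outermorphism of a linear map f sends e1^e2 to f(e1)^f(e2).
f(e1) = -4*e1 - 4*e2
f(e2) = 1*e1 - 1*e2
f(e1) ^ f(e2) = (-4*e1 - 4*e2) ^ (1*e1 - 1*e2)
= (-4)*(-1)*e12 + (-4)*1*e21
= (4 - (-4))*e12
= 8*e12
Coefficient = 8


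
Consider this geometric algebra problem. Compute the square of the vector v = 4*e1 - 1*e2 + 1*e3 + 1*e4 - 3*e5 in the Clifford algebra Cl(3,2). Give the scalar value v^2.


v^2 = sum of c_i^2 * e_i^2
Positive signature terms (e_i^2 = +1): 4^2 + (-1)^2 + 1^2 = 18
Negative signature terms (e_j^2 = -1): 1^2 + (-3)^2 = 10
v^2 = 18 - 10 = 8


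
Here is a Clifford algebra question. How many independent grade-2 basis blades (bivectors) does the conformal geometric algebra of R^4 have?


The conformal model of R^4 uses Cl(5,1) with m = 4 + 2 = 6 generators.
Number of grade-2 blades = C(m, 2) = C(6, 2)
= 6*5/2 = 15


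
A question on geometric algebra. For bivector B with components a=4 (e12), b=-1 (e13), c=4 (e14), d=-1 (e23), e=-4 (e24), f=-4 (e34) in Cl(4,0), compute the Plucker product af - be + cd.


Plucker relation: af - be + cd
a*f = 4*(-4) = -16
b*e = (-1)*(-4) = 4
c*d = 4*(-1) = -4
af - be + cd = -16 - 4 + (-4)
= -24


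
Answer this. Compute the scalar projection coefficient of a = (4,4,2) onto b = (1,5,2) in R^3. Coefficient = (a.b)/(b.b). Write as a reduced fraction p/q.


Projection coefficient = (a . b) / (b . b)
a . b = 4*1 + 4*5 + 2*2
= 4 + 20 + 4 = 28
b . b = 1^2 + 5^2 + 2^2
= 1 + 25 + 4 = 30
Coefficient = 28/30
In lowest terms: 14/15


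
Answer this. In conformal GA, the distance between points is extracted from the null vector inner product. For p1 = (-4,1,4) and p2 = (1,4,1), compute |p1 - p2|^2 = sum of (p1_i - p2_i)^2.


p1 - p2 = (-5, -3, 3)
|p1 - p2|^2 = (-5)^2 + (-3)^2 + 3^2
= 25 + 9 + 9
= 43


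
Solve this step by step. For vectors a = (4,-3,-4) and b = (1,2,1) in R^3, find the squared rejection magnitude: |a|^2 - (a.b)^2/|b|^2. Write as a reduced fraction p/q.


|a|^2 = 4^2 + (-3)^2 + (-4)^2 = 41
|b|^2 = 1^2 + 2^2 + 1^2 = 6
a . b = 4*1 + (-3)*2 + (-4)*1 = -6
(a.b)^2 = (-6)^2 = 36
|rej|^2 = 41 - 36/6
= (246 - 36)/6
= 210/6
In lowest terms: 35/1


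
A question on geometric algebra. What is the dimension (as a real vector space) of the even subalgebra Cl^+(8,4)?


Even subalgebra dimension = 2^(n-1)
n = 8 + 4 = 12
2^(12 - 1) = 2^11 = 2048
Verification: sum of C(12,k) for even k = 1 + 66 + 495 + 924 + 495 + 66 + 1 = 2048
Result = 2048


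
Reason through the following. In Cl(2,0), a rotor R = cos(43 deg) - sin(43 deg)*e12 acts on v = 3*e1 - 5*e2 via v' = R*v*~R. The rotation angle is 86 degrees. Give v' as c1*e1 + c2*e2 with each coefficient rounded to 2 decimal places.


Rotor R = cos(43deg) - sin(43deg)*e12
Rotation angle theta = 2 * 43 = 86 degrees
v' = R*v*~R rotates v by theta.
cos(86deg) = 0.0698, sin(86deg) = 0.9976
v'_1 = 3*cos(86deg) - (-5)*sin(86deg)
= 3*0.0698 - (-5)*0.9976
= 5.20
v'_2 = 3*sin(86deg) + (-5)*cos(86deg)
= 3*0.9976 + (-5)*0.0698
= 2.64
v' = 5.20*e1 + 2.64*e2


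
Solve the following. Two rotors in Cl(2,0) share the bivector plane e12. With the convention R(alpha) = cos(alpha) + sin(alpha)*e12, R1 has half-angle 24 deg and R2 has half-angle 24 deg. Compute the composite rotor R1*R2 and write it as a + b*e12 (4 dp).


Same-plane rotors commute and their half-angles add:
R1*R2 = cos(a1 + a2) + sin(a1 + a2)*e12.
a1 + a2 = 24 + 24 = 48 deg
cos(48 deg) = 0.6691
sin(48 deg) = 0.7431
R1*R2 = 0.6691 + 0.7431*e12


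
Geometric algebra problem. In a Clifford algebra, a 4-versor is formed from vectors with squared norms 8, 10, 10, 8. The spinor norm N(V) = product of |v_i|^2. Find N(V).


Spinor norm N(V) = |v1|^2 * |v2|^2 * ... * |v4|^2
= 8 * 10 * 10 * 8
Running product: 8, 80, 800, 6400
N(V) = 6400


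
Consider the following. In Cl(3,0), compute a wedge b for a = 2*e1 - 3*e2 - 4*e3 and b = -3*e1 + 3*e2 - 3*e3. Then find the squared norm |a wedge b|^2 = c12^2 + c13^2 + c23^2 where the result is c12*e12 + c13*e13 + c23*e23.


a wedge b = (a1*b2 - a2*b1)*e12 + (a1*b3 - a3*b1)*e13 + (a2*b3 - a3*b2)*e23
e12 coeff: 2*3 - (-3)*(-3) = 6 - 9 = -3
e13 coeff: 2*(-3) - (-4)*(-3) = -6 - 12 = -18
e23 coeff: (-3)*(-3) - (-4)*3 = 9 - (-12) = 21
|a wedge b|^2 = (-3)^2 + (-18)^2 + 21^2
= 9 + 324 + 441
= 774


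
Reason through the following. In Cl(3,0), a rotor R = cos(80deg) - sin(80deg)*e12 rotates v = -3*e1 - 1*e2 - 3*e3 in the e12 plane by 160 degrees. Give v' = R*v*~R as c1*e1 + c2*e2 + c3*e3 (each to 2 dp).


Rotor R = cos(80deg) - sin(80deg)*e12
Rotation angle theta = 2 * 80 = 160 degrees in the e12 plane (e1 -> e2).
The component perpendicular to the plane (e3) is invariant: v'_3 = v3 = -3.00
cos(160deg) = -0.9397, sin(160deg) = 0.3420
v'_1 = v1*cos(theta) - v2*sin(theta) = -3*(-0.9397) - (-1)*0.3420 = 3.16
v'_2 = v1*sin(theta) + v2*cos(theta) = -3*0.3420 + (-1)*(-0.9397) = -0.09
v' = 3.16*e1 - 0.09*e2 - 3.00*e3


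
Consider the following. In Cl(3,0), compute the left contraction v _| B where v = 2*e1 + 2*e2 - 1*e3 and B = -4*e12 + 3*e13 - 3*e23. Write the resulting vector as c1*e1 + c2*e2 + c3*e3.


Left contraction v _| B = <vB>_1 (grade-1 part of the geometric product vB).
Using e1_|e12 = e2, e2_|e12 = -e1, e1_|e13 = e3, e3_|e13 = -e1, e2_|e23 = e3, e3_|e23 = -e2:
e1 coeff: -v2*b12 - v3*b13 = -(2)*(-4) - (-1)*(3) = 11
e2 coeff: v1*b12 - v3*b23 = (2)*(-4) - (-1)*(-3) = -11
e3 coeff: v1*b13 + v2*b23 = (2)*(3) + (2)*(-3) = 0
v _| B = 11*e1 - 11*e2 + 0*e3


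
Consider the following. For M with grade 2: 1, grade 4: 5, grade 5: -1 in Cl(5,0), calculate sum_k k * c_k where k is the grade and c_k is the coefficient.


Grade-weighted sum = sum of grade_k * coefficient_k
2*1 = 2
4*5 = 20
5*(-1) = -5
Total = 2 + 20 + (-5) = 17


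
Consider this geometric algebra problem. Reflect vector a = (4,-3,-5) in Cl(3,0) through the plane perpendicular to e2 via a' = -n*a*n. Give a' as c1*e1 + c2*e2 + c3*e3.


Reflection formula: a' = -n*a*n, with n = e2 (unit vector, n^2 = 1).
For reflection through hyperplane perp to e2:
The component along e2 flips sign, others stay.
a = (4, -3, -5)
a' = (4, 3, -5)
a' = 4*e1 + 3*e2 - 5*e3


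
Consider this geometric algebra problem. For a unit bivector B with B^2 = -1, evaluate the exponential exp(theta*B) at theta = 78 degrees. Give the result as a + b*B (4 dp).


For a unit bivector B with B^2 = -1, the exponential series gives
e^(theta*B) = cos(theta) + sin(theta)*B (the GA analogue of Euler's formula).
theta = 78 degrees = 1.361357 rad
cos(78 deg) = 0.2079
sin(78 deg) = 0.9781
exp(theta*B) = 0.2079 + 0.9781*B


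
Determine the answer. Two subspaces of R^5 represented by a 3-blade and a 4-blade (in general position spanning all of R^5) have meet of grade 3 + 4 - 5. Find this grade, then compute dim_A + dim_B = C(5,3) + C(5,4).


Meet grade = grade(A) + grade(B) - n
= 3 + 4 - 5 = 2
C(5,3) = 10
C(5,4) = 5
dim_A + dim_B = 10 + 5 = 15


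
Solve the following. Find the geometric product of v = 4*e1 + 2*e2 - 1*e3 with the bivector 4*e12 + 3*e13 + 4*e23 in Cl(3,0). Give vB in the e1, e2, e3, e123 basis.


vB has grade-1 (vector) and grade-3 (trivector) parts: vB = (v _| B) + (v ^ B).
Vector part <vB>_1:
  e1: -v2*b12 - v3*b13 = -(2)*(4) - (-1)*(3) = -5
  e2: v1*b12 - v3*b23 = (4)*(4) - (-1)*(4) = 20
  e3: v1*b13 + v2*b23 = (4)*(3) + (2)*(4) = 20
Trivector part <vB>_3:
  e123: v1*b23 - v2*b13 + v3*b12 = (4)*(4) - (2)*(3) + (-1)*(4) = 6
vB = -5*e1 + 20*e2 + 20*e3 + 6*e123


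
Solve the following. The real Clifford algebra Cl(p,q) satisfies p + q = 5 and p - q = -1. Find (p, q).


We need p + q = 5 and p - q = -1.
Adding: 2p = 5 + (-1) = 4, so p = 2.
Then q = 5 - 2 = 3.
(p, q) = (2, 3)


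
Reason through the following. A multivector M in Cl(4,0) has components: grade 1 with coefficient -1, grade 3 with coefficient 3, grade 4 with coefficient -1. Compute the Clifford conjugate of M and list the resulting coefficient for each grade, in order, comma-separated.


Clifford conjugate sign for grade k: (-1)^(k(k+1)/2)
Grade 1: (-1)^(1*2/2) = (-1)^1 = -1, coeff -1 -> 1
Grade 3: (-1)^(3*4/2) = (-1)^6 = 1, coeff 3 -> 3
Grade 4: (-1)^(4*5/2) = (-1)^10 = 1, coeff -1 -> -1
Conjugated coefficients: 1, 3, -1


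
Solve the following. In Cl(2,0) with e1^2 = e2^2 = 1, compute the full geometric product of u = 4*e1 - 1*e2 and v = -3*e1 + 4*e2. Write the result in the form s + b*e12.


Expand: (4*e1 - 1*e2)(-3*e1 + 4*e2)
= 4*(-3)*e1e1 + 4*4*e1e2 + (-1)*(-3)*e2e1 + (-1)*4*e2e2
Using e1^2 = e2^2 = 1, e2e1 = -e1e2:
Scalar part s = 4*(-3) + (-1)*4 = -12 + (-4) = -16
Bivector part b = 4*4 - (-1)*(-3) = 16 - 3 = 13
uv = -16 + 13*e12


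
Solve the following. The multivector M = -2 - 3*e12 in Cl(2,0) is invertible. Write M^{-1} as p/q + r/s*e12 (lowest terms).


M = -2 - 3*e12, where e12^2 = -1.
Since M commutes with its reverse ~M = a - b*e12, M * ~M = a^2 - b^2*e12^2 = a^2 + b^2.
So M^{-1} = ~M / (a^2 + b^2) = (a - b*e12)/(a^2 + b^2).
a^2 + b^2 = 4 + 9 = 13
Scalar part = -2/13 = -2/13
Bivector coeff = 3/13 = 3/13
M^{-1} = -2/13 + 3/13*e12


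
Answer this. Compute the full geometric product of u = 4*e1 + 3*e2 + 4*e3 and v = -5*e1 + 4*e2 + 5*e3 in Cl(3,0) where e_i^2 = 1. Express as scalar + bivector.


In Cl(3,0): e_i^2 = 1, e_ie_j = -e_je_i for i != j.
Scalar part = u . v = 4*(-5) + 3*4 + 4*5
= -20 + 12 + 20 = 12
e12 coeff = 4*4 - 3*(-5) = 16 - (-15) = 31
e13 coeff = 4*5 - 4*(-5) = 20 - (-20) = 40
e23 coeff = 3*5 - 4*4 = 15 - 16 = -1
uv = 12 + 31*e12 + 40*e13 - 1*e23


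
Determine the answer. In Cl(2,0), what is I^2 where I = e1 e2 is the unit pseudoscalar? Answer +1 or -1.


The pseudoscalar I = e1...e_n (product of all n generators) of Cl(p,q) satisfies I^2 = (-1)^(q + n(n-1)/2).
p = 2, q = 0, n = p + q = 2
n(n-1)/2 = 2 * 1 / 2 = 1
Exponent = q + n(n-1)/2 = 0 + 1 = 1
I^2 = (-1)^1 = -1


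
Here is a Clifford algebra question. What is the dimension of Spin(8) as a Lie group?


Spin(n) double-covers SO(n); both have Lie algebra so(n) of dimension n(n-1)/2.
n = 8
n(n-1) = 8 * 7 = 56
dim Spin(8) = 56/2 = 28


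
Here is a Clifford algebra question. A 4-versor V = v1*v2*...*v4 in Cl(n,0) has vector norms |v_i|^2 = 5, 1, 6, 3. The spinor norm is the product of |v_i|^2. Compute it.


Spinor norm N(V) = |v1|^2 * |v2|^2 * ... * |v4|^2
= 5 * 1 * 6 * 3
Running product: 5, 5, 30, 90
N(V) = 90


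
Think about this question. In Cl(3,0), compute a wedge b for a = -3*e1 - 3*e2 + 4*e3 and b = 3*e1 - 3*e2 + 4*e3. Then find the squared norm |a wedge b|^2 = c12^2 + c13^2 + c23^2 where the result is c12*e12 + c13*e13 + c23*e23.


a wedge b = (a1*b2 - a2*b1)*e12 + (a1*b3 - a3*b1)*e13 + (a2*b3 - a3*b2)*e23
e12 coeff: (-3)*(-3) - (-3)*3 = 9 - (-9) = 18
e13 coeff: (-3)*4 - 4*3 = -12 - 12 = -24
e23 coeff: (-3)*4 - 4*(-3) = -12 - (-12) = 0
|a wedge b|^2 = 18^2 + (-24)^2 + 0^2
= 324 + 576 + 0
= 900


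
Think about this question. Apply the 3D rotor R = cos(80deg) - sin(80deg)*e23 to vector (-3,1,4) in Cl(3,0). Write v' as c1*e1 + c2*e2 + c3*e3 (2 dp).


Rotor R = cos(80deg) - sin(80deg)*e23
Rotation angle theta = 2 * 80 = 160 degrees in the e23 plane (e2 -> e3).
The component perpendicular to the plane (e1) is invariant: v'_1 = v1 = -3.00
cos(160deg) = -0.9397, sin(160deg) = 0.3420
v'_2 = v2*cos(theta) - v3*sin(theta) = 1*(-0.9397) - 4*0.3420 = -2.31
v'_3 = v2*sin(theta) + v3*cos(theta) = 1*0.3420 + 4*(-0.9397) = -3.42
v' = -3.00*e1 - 2.31*e2 - 3.42*e3


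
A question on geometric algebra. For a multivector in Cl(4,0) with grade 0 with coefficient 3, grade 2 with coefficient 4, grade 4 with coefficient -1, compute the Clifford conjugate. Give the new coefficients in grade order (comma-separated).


Clifford conjugate sign for grade k: (-1)^(k(k+1)/2)
Grade 0: (-1)^(0*1/2) = (-1)^0 = 1, coeff 3 -> 3
Grade 2: (-1)^(2*3/2) = (-1)^3 = -1, coeff 4 -> -4
Grade 4: (-1)^(4*5/2) = (-1)^10 = 1, coeff -1 -> -1
Conjugated coefficients: 3, -4, -1


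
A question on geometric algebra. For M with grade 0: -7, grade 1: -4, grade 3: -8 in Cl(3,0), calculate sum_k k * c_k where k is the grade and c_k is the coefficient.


Grade-weighted sum = sum of grade_k * coefficient_k
0*(-7) = 0
1*(-4) = -4
3*(-8) = -24
Total = 0 + (-4) + (-24) = -28


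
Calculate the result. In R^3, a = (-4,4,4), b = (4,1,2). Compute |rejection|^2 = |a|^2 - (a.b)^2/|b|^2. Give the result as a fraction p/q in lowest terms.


|a|^2 = (-4)^2 + 4^2 + 4^2 = 48
|b|^2 = 4^2 + 1^2 + 2^2 = 21
a . b = (-4)*4 + 4*1 + 4*2 = -4
(a.b)^2 = (-4)^2 = 16
|rej|^2 = 48 - 16/21
= (1008 - 16)/21
= 992/21
In lowest terms: 992/21


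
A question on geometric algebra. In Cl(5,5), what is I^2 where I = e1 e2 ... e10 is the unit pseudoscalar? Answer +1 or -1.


The pseudoscalar I = e1...e_n (product of all n generators) of Cl(p,q) satisfies I^2 = (-1)^(q + n(n-1)/2).
p = 5, q = 5, n = p + q = 10
n(n-1)/2 = 10 * 9 / 2 = 45
Exponent = q + n(n-1)/2 = 5 + 45 = 50
I^2 = (-1)^50 = +1


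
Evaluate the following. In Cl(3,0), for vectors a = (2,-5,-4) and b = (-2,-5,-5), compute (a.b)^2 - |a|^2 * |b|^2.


a . b = 2*(-2) + (-5)*(-5) + (-4)*(-5)
= -4 + 25 + 20 = 41
|a|^2 = 2^2 + (-5)^2 + (-4)^2 = 45
|b|^2 = (-2)^2 + (-5)^2 + (-5)^2 = 54
(a.b)^2 = 41^2 = 1681
|a|^2 * |b|^2 = 45 * 54 = 2430
Result = 1681 - 2430 = -749


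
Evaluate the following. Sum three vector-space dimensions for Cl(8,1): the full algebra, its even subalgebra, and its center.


n = 8 + 1 = 9
Total dim = 2^9 = 512
Even subalgebra dim = 2^8 = 256
n is odd, so center dim = 2
Sum = 512 + 256 + 2 = 770


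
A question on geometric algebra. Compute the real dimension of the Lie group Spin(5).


Spin(n) double-covers SO(n); both have Lie algebra so(n) of dimension n(n-1)/2.
n = 5
n(n-1) = 5 * 4 = 20
dim Spin(5) = 20/2 = 10


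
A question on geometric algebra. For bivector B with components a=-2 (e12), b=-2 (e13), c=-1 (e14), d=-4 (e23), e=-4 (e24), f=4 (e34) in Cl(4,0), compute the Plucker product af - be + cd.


Plucker relation: af - be + cd
a*f = (-2)*4 = -8
b*e = (-2)*(-4) = 8
c*d = (-1)*(-4) = 4
af - be + cd = -8 - 8 + 4
= -12


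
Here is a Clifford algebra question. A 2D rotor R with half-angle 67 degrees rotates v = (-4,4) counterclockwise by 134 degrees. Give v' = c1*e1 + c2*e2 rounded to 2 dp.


Rotor R = cos(67deg) - sin(67deg)*e12
Rotation angle theta = 2 * 67 = 134 degrees
v' = R*v*~R rotates v by theta.
cos(134deg) = -0.6947, sin(134deg) = 0.7193
v'_1 = -4*cos(134deg) - 4*sin(134deg)
= -4*(-0.6947) - 4*0.7193
= -0.10
v'_2 = -4*sin(134deg) + 4*cos(134deg)
= -4*0.7193 + 4*(-0.6947)
= -5.66
v' = -0.10*e1 - 5.66*e2


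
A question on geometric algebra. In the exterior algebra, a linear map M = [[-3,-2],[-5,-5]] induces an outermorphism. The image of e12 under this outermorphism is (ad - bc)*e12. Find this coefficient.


The outermorphism of a linear map f sends e1^e2 to f(e1)^f(e2).
f(e1) = -3*e1 - 5*e2
f(e2) = -2*e1 - 5*e2
f(e1) ^ f(e2) = (-3*e1 - 5*e2) ^ (-2*e1 - 5*e2)
= (-3)*(-5)*e12 + (-5)*(-2)*e21
= (15 - 10)*e12
= 5*e12
Coefficient = 5


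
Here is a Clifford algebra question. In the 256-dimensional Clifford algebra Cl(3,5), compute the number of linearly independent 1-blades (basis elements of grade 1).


Number of grade-k basis blades in Cl(p,q) with n = p + q is C(n, k).
n = 3 + 5 = 8
C(8, 1) = 8! / (1! * 7!)
= 40320 / (1 * 5040)
= 8


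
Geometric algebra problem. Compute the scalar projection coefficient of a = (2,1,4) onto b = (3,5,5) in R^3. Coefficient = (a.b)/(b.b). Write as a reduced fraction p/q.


Projection coefficient = (a . b) / (b . b)
a . b = 2*3 + 1*5 + 4*5
= 6 + 5 + 20 = 31
b . b = 3^2 + 5^2 + 5^2
= 9 + 25 + 25 = 59
Coefficient = 31/59
In lowest terms: 31/59


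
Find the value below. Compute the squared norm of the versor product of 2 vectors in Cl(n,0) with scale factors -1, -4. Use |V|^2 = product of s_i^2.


Each vector v_i has |v_i|^2 = s_i^2
Squared scales: (-1)^2 = 1, (-4)^2 = 16
|V|^2 = 1 * 16
= 16


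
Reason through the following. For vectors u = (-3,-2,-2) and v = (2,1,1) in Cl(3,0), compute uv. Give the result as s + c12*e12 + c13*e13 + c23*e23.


In Cl(3,0): e_i^2 = 1, e_ie_j = -e_je_i for i != j.
Scalar part = u . v = (-3)*2 + (-2)*1 + (-2)*1
= -6 + (-2) + (-2) = -10
e12 coeff = (-3)*1 - (-2)*2 = -3 - (-4) = 1
e13 coeff = (-3)*1 - (-2)*2 = -3 - (-4) = 1
e23 coeff = (-2)*1 - (-2)*1 = -2 - (-2) = 0
uv = -10 + 1*e12 + 1*e13 + 0*e23


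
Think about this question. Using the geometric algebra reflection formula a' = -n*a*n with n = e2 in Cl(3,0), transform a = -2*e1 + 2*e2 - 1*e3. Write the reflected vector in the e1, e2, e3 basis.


Reflection formula: a' = -n*a*n, with n = e2 (unit vector, n^2 = 1).
For reflection through hyperplane perp to e2:
The component along e2 flips sign, others stay.
a = (-2, 2, -1)
a' = (-2, -2, -1)
a' = -2*e1 - 2*e2 - 1*e3


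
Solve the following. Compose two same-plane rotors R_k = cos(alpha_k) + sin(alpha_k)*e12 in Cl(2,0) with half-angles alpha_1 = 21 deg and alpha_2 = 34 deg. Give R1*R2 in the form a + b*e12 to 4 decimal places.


Same-plane rotors commute and their half-angles add:
R1*R2 = cos(a1 + a2) + sin(a1 + a2)*e12.
a1 + a2 = 21 + 34 = 55 deg
cos(55 deg) = 0.5736
sin(55 deg) = 0.8192
R1*R2 = 0.5736 + 0.8192*e12


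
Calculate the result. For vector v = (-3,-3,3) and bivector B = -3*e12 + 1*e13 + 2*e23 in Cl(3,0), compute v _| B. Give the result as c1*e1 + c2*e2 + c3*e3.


Left contraction v _| B = <vB>_1 (grade-1 part of the geometric product vB).
Using e1_|e12 = e2, e2_|e12 = -e1, e1_|e13 = e3, e3_|e13 = -e1, e2_|e23 = e3, e3_|e23 = -e2:
e1 coeff: -v2*b12 - v3*b13 = -(-3)*(-3) - (3)*(1) = -12
e2 coeff: v1*b12 - v3*b23 = (-3)*(-3) - (3)*(2) = 3
e3 coeff: v1*b13 + v2*b23 = (-3)*(1) + (-3)*(2) = -9
v _| B = -12*e1 + 3*e2 - 9*e3


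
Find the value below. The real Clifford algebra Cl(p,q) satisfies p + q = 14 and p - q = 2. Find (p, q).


We need p + q = 14 and p - q = 2.
Adding: 2p = 14 + 2 = 16, so p = 8.
Then q = 14 - 8 = 6.
(p, q) = (8, 6)
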